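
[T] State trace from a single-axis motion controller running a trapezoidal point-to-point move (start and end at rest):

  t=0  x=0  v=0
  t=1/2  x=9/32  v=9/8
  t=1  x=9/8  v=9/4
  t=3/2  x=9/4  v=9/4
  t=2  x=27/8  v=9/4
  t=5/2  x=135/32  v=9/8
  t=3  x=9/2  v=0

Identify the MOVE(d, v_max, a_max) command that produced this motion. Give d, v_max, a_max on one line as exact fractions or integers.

final state: t=3, x=9/2, v=0 → d = 9/2
a_max = (9/8−0)/(1/2−0) = 9/4
max v = 9/4 over t∈[1,2] → v_max = 9/4
check: 9/4·(1+1) = 9/2 ✓

d=9/2 v_max=9/4 a_max=9/4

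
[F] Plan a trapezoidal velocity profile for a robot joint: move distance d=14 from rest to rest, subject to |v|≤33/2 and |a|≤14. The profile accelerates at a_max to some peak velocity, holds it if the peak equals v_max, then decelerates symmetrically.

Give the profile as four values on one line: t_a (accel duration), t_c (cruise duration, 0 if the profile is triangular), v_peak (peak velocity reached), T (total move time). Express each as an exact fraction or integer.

t_a=1 t_c=0 v_peak=14 T=2

v_max²/a_max = (33/2)²/14 = 1089/56
14 < 1089/56 → triangular
v_peak = √(14·14) = √196 = 14
t_a = 14/14 = 1; t_c = 0
T = 2·1 = 2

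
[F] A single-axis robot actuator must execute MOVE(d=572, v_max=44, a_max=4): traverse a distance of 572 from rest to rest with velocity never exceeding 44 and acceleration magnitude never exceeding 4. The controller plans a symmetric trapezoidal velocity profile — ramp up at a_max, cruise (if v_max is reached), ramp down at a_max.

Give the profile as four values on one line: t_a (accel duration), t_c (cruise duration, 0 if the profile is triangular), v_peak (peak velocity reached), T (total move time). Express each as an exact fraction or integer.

t_a=11 t_c=2 v_peak=44 T=24

vₘ²/aₘ = 44²/4 = 484
572 ≥ 484 ⇒ cruise phase
t_a = 44/4 = 11; v_peak = 44
d_cruise = 572 − 484 = 88; t_c = 88/44 = 2
T = 2·11 + 2 = 24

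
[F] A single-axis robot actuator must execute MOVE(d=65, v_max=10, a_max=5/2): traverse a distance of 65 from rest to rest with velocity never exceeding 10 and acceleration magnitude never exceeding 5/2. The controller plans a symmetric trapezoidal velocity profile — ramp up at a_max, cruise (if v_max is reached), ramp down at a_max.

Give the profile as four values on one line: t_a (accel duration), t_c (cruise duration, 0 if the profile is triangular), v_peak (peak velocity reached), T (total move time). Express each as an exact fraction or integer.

t_a=4 t_c=5/2 v_peak=10 T=21/2

v_max²/a_max = 10²/(5/2) = 40
65 ≥ 40 → trapezoidal
t_a = 10/(5/2) = 4; v_peak = 10
d_cruise = 65 − 40 = 25; t_c = 25/10 = 5/2
T = 2·4 + 5/2 = 21/2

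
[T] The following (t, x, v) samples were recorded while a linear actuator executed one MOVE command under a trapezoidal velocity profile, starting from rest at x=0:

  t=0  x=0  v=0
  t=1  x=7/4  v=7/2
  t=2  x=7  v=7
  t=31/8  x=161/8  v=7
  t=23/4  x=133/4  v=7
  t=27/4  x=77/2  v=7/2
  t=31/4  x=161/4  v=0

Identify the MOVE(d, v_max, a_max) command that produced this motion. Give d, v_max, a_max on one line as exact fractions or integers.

d=161/4 v_max=7 a_max=7/2

final state: t=31/4, x=161/4, v=0 → d = 161/4
a_max = (7/2−0)/(1−0) = 7/2
max v = 7 over t∈[2,23/4] → v_max = 7
check: 7·(2+15/4) = 161/4 ✓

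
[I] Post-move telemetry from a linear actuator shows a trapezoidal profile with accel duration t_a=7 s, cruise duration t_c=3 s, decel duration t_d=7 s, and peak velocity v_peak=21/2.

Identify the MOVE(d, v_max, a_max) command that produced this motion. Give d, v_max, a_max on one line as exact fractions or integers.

a_max = (21/2)/7 = 3/2
d_a = ½·21/2·7 = 147/4; d_c = 21/2·3 = 63/2
d = 2·147/4 + 63/2 = 105
t_c = 3 > 0 → v_max = v_peak = 21/2

d=105 v_max=21/2 a_max=3/2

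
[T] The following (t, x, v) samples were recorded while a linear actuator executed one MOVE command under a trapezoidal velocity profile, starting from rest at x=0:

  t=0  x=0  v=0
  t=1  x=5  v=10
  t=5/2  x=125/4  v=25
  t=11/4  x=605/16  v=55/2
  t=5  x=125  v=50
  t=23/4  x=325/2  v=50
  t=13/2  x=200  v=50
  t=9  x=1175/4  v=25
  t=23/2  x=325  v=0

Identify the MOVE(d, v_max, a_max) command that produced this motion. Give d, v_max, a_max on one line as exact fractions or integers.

final state: t=23/2, x=325, v=0 → d = 325
a_max = (10−0)/(1−0) = 10
max v = 50 over t∈[5,13/2] → v_max = 50
check: 50·(5+3/2) = 325 ✓

d=325 v_max=50 a_max=10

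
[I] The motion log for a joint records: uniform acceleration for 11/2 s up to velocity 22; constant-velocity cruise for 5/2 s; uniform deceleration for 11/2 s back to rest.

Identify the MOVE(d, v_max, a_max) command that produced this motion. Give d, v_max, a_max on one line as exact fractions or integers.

d=176 v_max=22 a_max=4

a_max = 22/(11/2) = 4
d_a = ½·22·11/2 = 121/2; d_c = 22·5/2 = 55
d = 2·121/2 + 55 = 176
t_c = 5/2 > 0 ⇒ limit active, v_max = 22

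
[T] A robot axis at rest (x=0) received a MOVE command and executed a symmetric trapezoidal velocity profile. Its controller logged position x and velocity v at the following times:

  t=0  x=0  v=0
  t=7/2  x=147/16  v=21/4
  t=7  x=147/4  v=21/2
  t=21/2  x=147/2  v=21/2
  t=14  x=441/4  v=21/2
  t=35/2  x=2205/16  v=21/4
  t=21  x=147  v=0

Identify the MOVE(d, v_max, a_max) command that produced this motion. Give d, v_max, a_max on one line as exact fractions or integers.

final state: t=21, x=147, v=0 → d = 147
a_max = (21/4−0)/(7/2−0) = 3/2
max v = 21/2 over t∈[7,14] → v_max = 21/2
check: 21/2·(7+7) = 147 ✓

d=147 v_max=21/2 a_max=3/2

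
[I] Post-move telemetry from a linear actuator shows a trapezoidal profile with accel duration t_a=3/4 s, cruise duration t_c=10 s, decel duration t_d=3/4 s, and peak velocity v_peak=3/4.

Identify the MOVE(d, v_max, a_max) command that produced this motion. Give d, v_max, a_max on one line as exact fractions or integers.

a_max = (3/4)/(3/4) = 1
d_a = ½·3/4·3/4 = 9/32; d_c = 3/4·10 = 15/2
d = 2·9/32 + 15/2 = 129/16
t_c = 10 > 0 ⇒ limit active, v_max = 3/4

d=129/16 v_max=3/4 a_max=1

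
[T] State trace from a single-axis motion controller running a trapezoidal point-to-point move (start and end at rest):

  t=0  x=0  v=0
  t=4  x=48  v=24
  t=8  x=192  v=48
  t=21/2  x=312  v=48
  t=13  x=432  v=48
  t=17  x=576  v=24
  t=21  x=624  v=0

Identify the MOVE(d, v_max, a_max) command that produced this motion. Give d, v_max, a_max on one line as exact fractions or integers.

final state: t=21, x=624, v=0 → d = 624
a_max = (24−0)/(4−0) = 6
max v = 48 over t∈[8,13] → v_max = 48
check: 48·(8+5) = 624 ✓

d=624 v_max=48 a_max=6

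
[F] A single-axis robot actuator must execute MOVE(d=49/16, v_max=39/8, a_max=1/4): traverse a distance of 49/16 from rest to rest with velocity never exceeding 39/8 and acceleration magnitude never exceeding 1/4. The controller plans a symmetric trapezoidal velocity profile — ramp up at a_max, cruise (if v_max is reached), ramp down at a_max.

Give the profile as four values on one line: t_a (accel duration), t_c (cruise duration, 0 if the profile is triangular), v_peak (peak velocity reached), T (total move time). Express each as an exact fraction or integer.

t_a=7/2 t_c=0 v_peak=7/8 T=7

v_max²/a_max = (39/8)²/(1/4) = 1521/16
49/16 < 1521/16 → triangular
v_peak = √(49/16·1/4) = √(49/64) = 7/8
t_a = (7/8)/(1/4) = 7/2; t_c = 0
T = 2·7/2 = 7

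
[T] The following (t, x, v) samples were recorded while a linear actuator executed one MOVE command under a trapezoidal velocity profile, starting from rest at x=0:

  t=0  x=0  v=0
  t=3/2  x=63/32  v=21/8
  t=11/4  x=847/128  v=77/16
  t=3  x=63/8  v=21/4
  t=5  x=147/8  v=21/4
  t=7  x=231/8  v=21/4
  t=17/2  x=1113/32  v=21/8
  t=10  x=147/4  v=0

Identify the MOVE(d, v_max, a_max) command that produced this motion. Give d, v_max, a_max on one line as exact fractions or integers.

d=147/4 v_max=21/4 a_max=7/4

final state: t=10, x=147/4, v=0 → d = 147/4
a_max = (21/8−0)/(3/2−0) = 7/4
max v = 21/4 over t∈[3,7] → v_max = 21/4
check: 21/4·(3+4) = 147/4 ✓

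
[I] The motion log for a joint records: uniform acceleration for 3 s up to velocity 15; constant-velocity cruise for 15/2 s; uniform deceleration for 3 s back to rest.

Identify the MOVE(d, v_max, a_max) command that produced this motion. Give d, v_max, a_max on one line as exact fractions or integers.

d=315/2 v_max=15 a_max=5

a_max = 15/3 = 5
d_a = ½·15·3 = 45/2; d_c = 15·15/2 = 225/2
d = 2·45/2 + 225/2 = 315/2
t_c = 15/2 > 0 so v_max = 15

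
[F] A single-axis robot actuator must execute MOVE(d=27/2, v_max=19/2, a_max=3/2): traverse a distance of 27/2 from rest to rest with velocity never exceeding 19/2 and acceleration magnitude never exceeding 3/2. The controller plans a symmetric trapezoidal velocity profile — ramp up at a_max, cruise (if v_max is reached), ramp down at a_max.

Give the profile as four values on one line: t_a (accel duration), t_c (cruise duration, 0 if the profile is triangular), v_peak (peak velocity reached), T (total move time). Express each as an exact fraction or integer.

v_max²/a_max = (19/2)²/(3/2) = 361/6
27/2 < 361/6 so t_c = 0
v_peak = √(27/2·3/2) = √(81/4) = 9/2
t_a = (9/2)/(3/2) = 3; t_c = 0
T = 2·3 = 6

t_a=3 t_c=0 v_peak=9/2 T=6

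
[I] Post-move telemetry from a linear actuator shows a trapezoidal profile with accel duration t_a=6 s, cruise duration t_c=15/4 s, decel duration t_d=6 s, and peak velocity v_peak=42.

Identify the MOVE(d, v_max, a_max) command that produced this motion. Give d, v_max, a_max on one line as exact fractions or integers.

d=819/2 v_max=42 a_max=7

a_max = 42/6 = 7
d_a = ½·42·6 = 126; d_c = 42·15/4 = 315/2
d = 2·126 + 315/2 = 819/2
t_c = 15/4 > 0 → v_max = v_peak = 42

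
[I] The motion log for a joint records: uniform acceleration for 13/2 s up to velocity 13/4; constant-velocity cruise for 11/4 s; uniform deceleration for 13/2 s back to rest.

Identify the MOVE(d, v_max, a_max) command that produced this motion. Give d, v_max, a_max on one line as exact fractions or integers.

d=481/16 v_max=13/4 a_max=1/2

a_max = (13/4)/(13/2) = 1/2
d_a = ½·13/4·13/2 = 169/16; d_c = 13/4·11/4 = 143/16
d = 2·169/16 + 143/16 = 481/16
t_c = 11/4 > 0 so v_max = 13/4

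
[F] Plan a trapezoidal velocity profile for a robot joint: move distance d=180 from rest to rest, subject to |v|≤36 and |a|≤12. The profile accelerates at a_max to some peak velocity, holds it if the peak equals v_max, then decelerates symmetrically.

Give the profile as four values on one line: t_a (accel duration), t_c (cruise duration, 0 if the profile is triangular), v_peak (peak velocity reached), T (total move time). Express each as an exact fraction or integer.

t_a=3 t_c=2 v_peak=36 T=8

(v_max)²/a_max = 36²/12 = 108
180 ≥ 108 → trapezoidal
t_a = 36/12 = 3; v_peak = 36
d_cruise = 180 − 108 = 72; t_c = 72/36 = 2
T = 2·3 + 2 = 8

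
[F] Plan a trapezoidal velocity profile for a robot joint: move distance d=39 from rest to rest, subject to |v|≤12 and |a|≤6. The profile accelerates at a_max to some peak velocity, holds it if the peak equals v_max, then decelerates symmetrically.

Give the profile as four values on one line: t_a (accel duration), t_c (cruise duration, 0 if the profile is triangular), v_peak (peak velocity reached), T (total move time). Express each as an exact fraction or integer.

vₘ²/aₘ = 12²/6 = 24
39 ≥ 24 so v_max reached
t_a = 12/6 = 2; v_peak = 12
d_cruise = 39 − 24 = 15; t_c = 15/12 = 5/4
T = 2·2 + 5/4 = 21/4

t_a=2 t_c=5/4 v_peak=12 T=21/4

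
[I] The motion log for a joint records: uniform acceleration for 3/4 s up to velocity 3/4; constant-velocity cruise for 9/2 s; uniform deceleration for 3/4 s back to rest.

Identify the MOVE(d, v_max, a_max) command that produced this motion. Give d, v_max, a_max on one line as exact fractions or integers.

a_max = (3/4)/(3/4) = 1
d_a = ½·3/4·3/4 = 9/32; d_c = 3/4·9/2 = 27/8
d = 2·9/32 + 27/8 = 63/16
t_c = 9/2 > 0 → v_max = v_peak = 3/4

d=63/16 v_max=3/4 a_max=1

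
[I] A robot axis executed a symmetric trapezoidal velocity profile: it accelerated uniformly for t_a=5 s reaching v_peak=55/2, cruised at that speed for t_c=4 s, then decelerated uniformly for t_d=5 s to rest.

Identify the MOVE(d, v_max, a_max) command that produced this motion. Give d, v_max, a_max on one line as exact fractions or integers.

d=495/2 v_max=55/2 a_max=11/2

a_max = (55/2)/5 = 11/2
d_a = ½·55/2·5 = 275/4; d_c = 55/2·4 = 110
d = 2·275/4 + 110 = 495/2
t_c = 4 > 0 ⇒ limit active, v_max = 55/2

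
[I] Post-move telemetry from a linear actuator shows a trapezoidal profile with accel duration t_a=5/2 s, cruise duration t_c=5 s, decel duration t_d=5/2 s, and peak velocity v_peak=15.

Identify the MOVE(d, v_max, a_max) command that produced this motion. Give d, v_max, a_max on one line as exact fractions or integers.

a_max = 15/(5/2) = 6
d_a = ½·15·5/2 = 75/4; d_c = 15·5 = 75
d = 2·75/4 + 75 = 225/2
t_c = 5 > 0 → v_max = v_peak = 15

d=225/2 v_max=15 a_max=6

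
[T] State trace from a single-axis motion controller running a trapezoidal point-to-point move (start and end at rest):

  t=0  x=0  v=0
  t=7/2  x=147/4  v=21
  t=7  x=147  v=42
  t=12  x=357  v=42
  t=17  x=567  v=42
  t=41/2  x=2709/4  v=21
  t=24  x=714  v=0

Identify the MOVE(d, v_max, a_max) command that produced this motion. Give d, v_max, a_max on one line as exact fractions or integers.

d=714 v_max=42 a_max=6

final state: t=24, x=714, v=0 → d = 714
a_max = (21−0)/(7/2−0) = 6
max v = 42 over t∈[7,17] → v_max = 42
check: 42·(7+10) = 714 ✓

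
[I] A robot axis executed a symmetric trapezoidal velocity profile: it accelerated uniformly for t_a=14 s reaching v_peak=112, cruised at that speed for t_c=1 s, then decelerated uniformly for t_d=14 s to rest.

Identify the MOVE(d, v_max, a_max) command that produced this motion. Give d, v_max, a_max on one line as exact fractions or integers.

a_max = 112/14 = 8
d_a = ½·112·14 = 784; d_c = 112·1 = 112
d = 2·784 + 112 = 1680
t_c = 1 > 0 ⇒ limit active, v_max = 112

d=1680 v_max=112 a_max=8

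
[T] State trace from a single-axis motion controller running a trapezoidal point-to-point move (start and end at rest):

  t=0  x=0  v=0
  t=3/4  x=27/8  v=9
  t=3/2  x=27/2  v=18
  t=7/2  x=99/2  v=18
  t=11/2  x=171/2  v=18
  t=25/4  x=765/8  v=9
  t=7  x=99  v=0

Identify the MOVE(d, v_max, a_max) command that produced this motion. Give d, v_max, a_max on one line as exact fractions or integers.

d=99 v_max=18 a_max=12

final state: t=7, x=99, v=0 → d = 99
a_max = (9−0)/(3/4−0) = 12
max v = 18 over t∈[3/2,11/2] → v_max = 18
check: 18·(3/2+4) = 99 ✓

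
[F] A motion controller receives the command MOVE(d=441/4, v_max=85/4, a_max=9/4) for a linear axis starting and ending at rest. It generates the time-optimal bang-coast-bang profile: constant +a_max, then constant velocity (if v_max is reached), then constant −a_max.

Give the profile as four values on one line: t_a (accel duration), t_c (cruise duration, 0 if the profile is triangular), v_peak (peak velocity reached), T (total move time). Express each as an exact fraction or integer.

v_max²/a_max = (85/4)²/(9/4) = 7225/36
441/4 < 7225/36 so t_c = 0
v_peak = √(441/4·9/4) = √(3969/16) = 63/4
t_a = (63/4)/(9/4) = 7; t_c = 0
T = 2·7 = 14

t_a=7 t_c=0 v_peak=63/4 T=14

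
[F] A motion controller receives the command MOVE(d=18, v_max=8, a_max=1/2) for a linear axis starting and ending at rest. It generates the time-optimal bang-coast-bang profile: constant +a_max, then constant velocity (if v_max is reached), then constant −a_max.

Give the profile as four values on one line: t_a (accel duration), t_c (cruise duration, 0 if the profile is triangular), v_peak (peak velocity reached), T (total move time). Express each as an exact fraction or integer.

t_a=6 t_c=0 v_peak=3 T=12

v_max²/a_max = 8²/(1/2) = 128
18 < 128 ⇒ no cruise
v_peak = √(18·1/2) = √9 = 3
t_a = 3/(1/2) = 6; t_c = 0
T = 2·6 = 12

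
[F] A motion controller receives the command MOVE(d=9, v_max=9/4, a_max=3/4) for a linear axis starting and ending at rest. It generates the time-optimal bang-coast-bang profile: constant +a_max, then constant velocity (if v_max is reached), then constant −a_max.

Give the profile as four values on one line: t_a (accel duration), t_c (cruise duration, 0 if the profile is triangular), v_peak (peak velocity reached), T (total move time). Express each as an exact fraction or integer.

t_a=3 t_c=1 v_peak=9/4 T=7

vₘ²/aₘ = (9/4)²/(3/4) = 27/4
9 ≥ 27/4 → trapezoidal
t_a = (9/4)/(3/4) = 3; v_peak = 9/4
d_cruise = 9 − 27/4 = 9/4; t_c = (9/4)/(9/4) = 1
T = 2·3 + 1 = 7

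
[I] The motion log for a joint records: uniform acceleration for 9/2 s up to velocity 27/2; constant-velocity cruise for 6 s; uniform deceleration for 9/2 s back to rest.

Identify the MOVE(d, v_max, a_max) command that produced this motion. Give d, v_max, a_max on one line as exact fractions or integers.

d=567/4 v_max=27/2 a_max=3

a_max = (27/2)/(9/2) = 3
d_a = ½·27/2·9/2 = 243/8; d_c = 27/2·6 = 81
d = 2·243/8 + 81 = 567/4
t_c = 6 > 0 → v_max = v_peak = 27/2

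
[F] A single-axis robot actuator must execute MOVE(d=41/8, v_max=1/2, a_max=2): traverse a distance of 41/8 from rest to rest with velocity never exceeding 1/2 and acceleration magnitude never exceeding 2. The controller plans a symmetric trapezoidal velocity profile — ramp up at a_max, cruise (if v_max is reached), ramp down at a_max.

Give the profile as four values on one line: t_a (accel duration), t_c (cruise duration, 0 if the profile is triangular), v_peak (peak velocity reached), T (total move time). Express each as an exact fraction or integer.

t_a=1/4 t_c=10 v_peak=1/2 T=21/2

(v_max)²/a_max = (1/2)²/2 = 1/8
41/8 ≥ 1/8 so v_max reached
t_a = (1/2)/2 = 1/4; v_peak = 1/2
d_cruise = 41/8 − 1/8 = 5; t_c = 5/(1/2) = 10
T = 2·1/4 + 10 = 21/2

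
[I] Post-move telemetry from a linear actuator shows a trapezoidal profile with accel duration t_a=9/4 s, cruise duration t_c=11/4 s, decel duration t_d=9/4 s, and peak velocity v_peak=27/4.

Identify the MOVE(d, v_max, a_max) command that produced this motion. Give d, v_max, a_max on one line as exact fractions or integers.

d=135/4 v_max=27/4 a_max=3

a_max = (27/4)/(9/4) = 3
d_a = ½·27/4·9/4 = 243/32; d_c = 27/4·11/4 = 297/16
d = 2·243/32 + 297/16 = 135/4
t_c = 11/4 > 0 → v_max = v_peak = 27/4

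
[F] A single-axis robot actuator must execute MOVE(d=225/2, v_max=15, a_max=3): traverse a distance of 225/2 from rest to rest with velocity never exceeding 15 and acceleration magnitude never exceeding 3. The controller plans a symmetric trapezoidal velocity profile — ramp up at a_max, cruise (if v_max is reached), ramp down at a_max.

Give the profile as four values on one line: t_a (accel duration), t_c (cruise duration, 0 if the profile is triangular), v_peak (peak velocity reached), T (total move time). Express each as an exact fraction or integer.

t_a=5 t_c=5/2 v_peak=15 T=25/2

v_max²/a_max = 15²/3 = 75
225/2 ≥ 75 ⇒ cruise phase
t_a = 15/3 = 5; v_peak = 15
d_cruise = 225/2 − 75 = 75/2; t_c = (75/2)/15 = 5/2
T = 2·5 + 5/2 = 25/2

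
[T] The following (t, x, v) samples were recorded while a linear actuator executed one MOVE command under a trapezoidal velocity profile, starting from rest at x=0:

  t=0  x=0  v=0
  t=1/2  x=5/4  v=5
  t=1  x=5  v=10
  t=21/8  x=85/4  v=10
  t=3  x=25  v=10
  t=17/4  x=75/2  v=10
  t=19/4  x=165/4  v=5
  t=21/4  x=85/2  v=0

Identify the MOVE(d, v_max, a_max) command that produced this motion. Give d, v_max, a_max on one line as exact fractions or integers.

d=85/2 v_max=10 a_max=10

final state: t=21/4, x=85/2, v=0 → d = 85/2
a_max = (5−0)/(1/2−0) = 10
max v = 10 over t∈[1,17/4] → v_max = 10
check: 10·(1+13/4) = 85/2 ✓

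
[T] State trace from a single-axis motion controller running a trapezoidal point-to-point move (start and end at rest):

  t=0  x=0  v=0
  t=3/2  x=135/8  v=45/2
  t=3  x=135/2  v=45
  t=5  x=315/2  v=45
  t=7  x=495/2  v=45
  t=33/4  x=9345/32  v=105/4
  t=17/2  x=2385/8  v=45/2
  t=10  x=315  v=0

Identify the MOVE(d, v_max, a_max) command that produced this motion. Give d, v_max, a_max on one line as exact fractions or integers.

final state: t=10, x=315, v=0 → d = 315
a_max = (45/2−0)/(3/2−0) = 15
max v = 45 over t∈[3,7] → v_max = 45
check: 45·(3+4) = 315 ✓

d=315 v_max=45 a_max=15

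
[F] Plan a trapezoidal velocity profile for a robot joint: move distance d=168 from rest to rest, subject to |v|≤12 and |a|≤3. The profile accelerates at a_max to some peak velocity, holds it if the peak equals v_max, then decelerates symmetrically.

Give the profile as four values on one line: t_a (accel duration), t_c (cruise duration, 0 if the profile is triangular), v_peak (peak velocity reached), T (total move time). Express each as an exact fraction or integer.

t_a=4 t_c=10 v_peak=12 T=18

v_max²/a_max = 12²/3 = 48
168 ≥ 48 → trapezoidal
t_a = 12/3 = 4; v_peak = 12
d_cruise = 168 − 48 = 120; t_c = 120/12 = 10
T = 2·4 + 10 = 18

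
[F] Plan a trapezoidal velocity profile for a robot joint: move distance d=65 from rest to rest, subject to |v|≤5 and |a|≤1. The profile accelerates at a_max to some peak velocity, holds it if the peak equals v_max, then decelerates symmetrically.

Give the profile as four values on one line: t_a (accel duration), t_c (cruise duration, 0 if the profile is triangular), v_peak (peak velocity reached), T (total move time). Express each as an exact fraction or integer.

v_max²/a_max = 5²/1 = 25
65 ≥ 25 → trapezoidal
t_a = 5/1 = 5; v_peak = 5
d_cruise = 65 − 25 = 40; t_c = 40/5 = 8
T = 2·5 + 8 = 18

t_a=5 t_c=8 v_peak=5 T=18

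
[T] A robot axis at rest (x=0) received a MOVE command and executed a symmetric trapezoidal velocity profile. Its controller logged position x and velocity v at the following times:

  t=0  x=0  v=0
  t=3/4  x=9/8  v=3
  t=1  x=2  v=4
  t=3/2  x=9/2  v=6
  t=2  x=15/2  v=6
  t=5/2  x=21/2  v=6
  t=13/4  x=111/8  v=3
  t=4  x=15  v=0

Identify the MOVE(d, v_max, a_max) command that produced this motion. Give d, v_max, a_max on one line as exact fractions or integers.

d=15 v_max=6 a_max=4

final state: t=4, x=15, v=0 → d = 15
a_max = (3−0)/(3/4−0) = 4
max v = 6 over t∈[3/2,5/2] → v_max = 6
check: 6·(3/2+1) = 15 ✓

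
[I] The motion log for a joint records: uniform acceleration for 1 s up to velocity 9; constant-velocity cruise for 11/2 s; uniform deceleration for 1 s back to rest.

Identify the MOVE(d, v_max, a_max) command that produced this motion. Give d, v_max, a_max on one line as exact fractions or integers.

a_max = 9/1 = 9
d_a = ½·9·1 = 9/2; d_c = 9·11/2 = 99/2
d = 2·9/2 + 99/2 = 117/2
t_c = 11/2 > 0 → v_max = v_peak = 9

d=117/2 v_max=9 a_max=9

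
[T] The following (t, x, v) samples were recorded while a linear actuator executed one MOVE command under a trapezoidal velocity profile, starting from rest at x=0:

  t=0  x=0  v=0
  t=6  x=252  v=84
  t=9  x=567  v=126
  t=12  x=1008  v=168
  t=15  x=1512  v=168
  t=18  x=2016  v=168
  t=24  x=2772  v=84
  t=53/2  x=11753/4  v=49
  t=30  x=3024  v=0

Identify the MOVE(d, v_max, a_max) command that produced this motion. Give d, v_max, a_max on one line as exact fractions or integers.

d=3024 v_max=168 a_max=14

final state: t=30, x=3024, v=0 → d = 3024
a_max = (84−0)/(6−0) = 14
max v = 168 over t∈[12,18] → v_max = 168
check: 168·(12+6) = 3024 ✓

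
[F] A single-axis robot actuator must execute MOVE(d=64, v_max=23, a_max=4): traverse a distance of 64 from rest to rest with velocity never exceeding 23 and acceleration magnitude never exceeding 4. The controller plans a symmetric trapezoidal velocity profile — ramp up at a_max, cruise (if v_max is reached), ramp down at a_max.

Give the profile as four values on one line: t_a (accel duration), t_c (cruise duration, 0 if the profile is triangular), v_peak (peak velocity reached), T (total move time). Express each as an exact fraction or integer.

t_a=4 t_c=0 v_peak=16 T=8

vₘ²/aₘ = 23²/4 = 529/4
64 < 529/4 ⇒ no cruise
v_peak = √(64·4) = √256 = 16
t_a = 16/4 = 4; t_c = 0
T = 2·4 = 8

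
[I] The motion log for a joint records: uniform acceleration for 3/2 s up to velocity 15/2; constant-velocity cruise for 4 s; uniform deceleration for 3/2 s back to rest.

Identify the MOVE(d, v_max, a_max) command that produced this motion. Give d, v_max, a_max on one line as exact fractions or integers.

d=165/4 v_max=15/2 a_max=5

a_max = (15/2)/(3/2) = 5
d_a = ½·15/2·3/2 = 45/8; d_c = 15/2·4 = 30
d = 2·45/8 + 30 = 165/4
t_c = 4 > 0 so v_max = 15/2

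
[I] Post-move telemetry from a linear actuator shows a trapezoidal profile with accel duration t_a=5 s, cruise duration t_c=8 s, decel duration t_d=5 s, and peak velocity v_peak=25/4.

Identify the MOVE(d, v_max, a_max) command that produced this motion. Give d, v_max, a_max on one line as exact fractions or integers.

a_max = (25/4)/5 = 5/4
d_a = ½·25/4·5 = 125/8; d_c = 25/4·8 = 50
d = 2·125/8 + 50 = 325/4
t_c = 8 > 0 → v_max = v_peak = 25/4

d=325/4 v_max=25/4 a_max=5/4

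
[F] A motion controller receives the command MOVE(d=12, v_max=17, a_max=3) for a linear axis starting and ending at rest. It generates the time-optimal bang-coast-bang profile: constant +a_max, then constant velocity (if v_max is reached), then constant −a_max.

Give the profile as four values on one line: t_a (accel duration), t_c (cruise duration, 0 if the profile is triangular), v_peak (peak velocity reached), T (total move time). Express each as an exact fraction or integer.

v_max²/a_max = 17²/3 = 289/3
12 < 289/3 so t_c = 0
v_peak = √(12·3) = √36 = 6
t_a = 6/3 = 2; t_c = 0
T = 2·2 = 4

t_a=2 t_c=0 v_peak=6 T=4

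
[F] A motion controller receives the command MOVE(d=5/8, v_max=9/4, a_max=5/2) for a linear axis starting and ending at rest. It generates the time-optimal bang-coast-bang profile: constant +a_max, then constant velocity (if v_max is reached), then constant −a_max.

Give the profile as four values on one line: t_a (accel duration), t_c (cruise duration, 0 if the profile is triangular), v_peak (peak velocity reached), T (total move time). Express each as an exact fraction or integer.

(v_max)²/a_max = (9/4)²/(5/2) = 81/40
5/8 < 81/40 so t_c = 0
v_peak = √(5/8·5/2) = √(25/16) = 5/4
t_a = (5/4)/(5/2) = 1/2; t_c = 0
T = 2·1/2 = 1

t_a=1/2 t_c=0 v_peak=5/4 T=1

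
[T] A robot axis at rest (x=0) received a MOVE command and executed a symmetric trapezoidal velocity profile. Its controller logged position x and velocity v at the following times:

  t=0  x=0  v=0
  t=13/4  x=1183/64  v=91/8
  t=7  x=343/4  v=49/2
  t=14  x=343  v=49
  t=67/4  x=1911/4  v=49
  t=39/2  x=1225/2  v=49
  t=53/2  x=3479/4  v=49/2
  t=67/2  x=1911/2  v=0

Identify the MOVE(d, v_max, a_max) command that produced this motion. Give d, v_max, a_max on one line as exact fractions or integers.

final state: t=67/2, x=1911/2, v=0 → d = 1911/2
a_max = (91/8−0)/(13/4−0) = 7/2
max v = 49 over t∈[14,39/2] → v_max = 49
check: 49·(14+11/2) = 1911/2 ✓

d=1911/2 v_max=49 a_max=7/2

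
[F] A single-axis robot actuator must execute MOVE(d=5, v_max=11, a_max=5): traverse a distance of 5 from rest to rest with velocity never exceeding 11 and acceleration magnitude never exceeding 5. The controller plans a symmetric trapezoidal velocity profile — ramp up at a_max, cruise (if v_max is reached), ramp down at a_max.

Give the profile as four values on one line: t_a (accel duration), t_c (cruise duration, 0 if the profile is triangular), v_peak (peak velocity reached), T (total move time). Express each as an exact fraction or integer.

t_a=1 t_c=0 v_peak=5 T=2

(v_max)²/a_max = 11²/5 = 121/5
5 < 121/5 so t_c = 0
v_peak = √(5·5) = √25 = 5
t_a = 5/5 = 1; t_c = 0
T = 2·1 = 2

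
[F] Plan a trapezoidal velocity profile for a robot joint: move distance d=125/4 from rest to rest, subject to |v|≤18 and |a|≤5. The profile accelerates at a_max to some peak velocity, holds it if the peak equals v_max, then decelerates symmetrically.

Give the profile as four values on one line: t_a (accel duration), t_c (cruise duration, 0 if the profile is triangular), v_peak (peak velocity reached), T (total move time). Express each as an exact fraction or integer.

t_a=5/2 t_c=0 v_peak=25/2 T=5

vₘ²/aₘ = 18²/5 = 324/5
125/4 < 324/5 ⇒ no cruise
v_peak = √(125/4·5) = √(625/4) = 25/2
t_a = (25/2)/5 = 5/2; t_c = 0
T = 2·5/2 = 5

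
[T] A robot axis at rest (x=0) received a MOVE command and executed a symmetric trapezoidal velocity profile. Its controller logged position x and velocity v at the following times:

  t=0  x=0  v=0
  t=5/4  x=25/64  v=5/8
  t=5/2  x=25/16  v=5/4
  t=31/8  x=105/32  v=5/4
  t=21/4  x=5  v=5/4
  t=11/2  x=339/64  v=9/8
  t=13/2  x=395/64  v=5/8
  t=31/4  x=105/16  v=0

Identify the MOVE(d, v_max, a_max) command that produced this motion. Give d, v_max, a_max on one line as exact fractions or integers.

d=105/16 v_max=5/4 a_max=1/2

final state: t=31/4, x=105/16, v=0 → d = 105/16
a_max = (5/8−0)/(5/4−0) = 1/2
max v = 5/4 over t∈[5/2,21/4] → v_max = 5/4
check: 5/4·(5/2+11/4) = 105/16 ✓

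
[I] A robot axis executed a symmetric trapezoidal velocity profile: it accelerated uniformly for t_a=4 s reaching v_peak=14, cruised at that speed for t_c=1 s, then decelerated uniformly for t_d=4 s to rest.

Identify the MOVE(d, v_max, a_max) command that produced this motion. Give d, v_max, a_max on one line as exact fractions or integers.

d=70 v_max=14 a_max=7/2

a_max = 14/4 = 7/2
d_a = ½·14·4 = 28; d_c = 14·1 = 14
d = 2·28 + 14 = 70
t_c = 1 > 0 ⇒ limit active, v_max = 14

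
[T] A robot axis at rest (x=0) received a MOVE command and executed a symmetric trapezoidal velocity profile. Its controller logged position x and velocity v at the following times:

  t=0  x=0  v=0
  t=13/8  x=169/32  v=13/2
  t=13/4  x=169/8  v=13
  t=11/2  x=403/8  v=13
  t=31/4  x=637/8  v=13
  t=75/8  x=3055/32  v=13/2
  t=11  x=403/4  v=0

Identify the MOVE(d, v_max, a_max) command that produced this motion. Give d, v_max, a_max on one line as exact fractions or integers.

final state: t=11, x=403/4, v=0 → d = 403/4
a_max = (13/2−0)/(13/8−0) = 4
max v = 13 over t∈[13/4,31/4] → v_max = 13
check: 13·(13/4+9/2) = 403/4 ✓

d=403/4 v_max=13 a_max=4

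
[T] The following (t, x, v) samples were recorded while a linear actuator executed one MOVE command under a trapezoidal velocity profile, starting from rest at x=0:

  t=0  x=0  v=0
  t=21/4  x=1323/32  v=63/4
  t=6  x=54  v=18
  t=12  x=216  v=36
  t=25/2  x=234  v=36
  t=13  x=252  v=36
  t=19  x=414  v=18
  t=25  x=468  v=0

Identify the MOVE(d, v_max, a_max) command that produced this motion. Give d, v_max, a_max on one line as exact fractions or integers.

final state: t=25, x=468, v=0 → d = 468
a_max = (63/4−0)/(21/4−0) = 3
max v = 36 over t∈[12,13] → v_max = 36
check: 36·(12+1) = 468 ✓

d=468 v_max=36 a_max=3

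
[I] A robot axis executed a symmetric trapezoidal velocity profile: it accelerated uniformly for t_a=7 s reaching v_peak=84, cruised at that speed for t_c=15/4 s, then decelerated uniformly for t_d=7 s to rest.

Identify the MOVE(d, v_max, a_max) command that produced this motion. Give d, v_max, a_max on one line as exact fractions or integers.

d=903 v_max=84 a_max=12

a_max = 84/7 = 12
d_a = ½·84·7 = 294; d_c = 84·15/4 = 315
d = 2·294 + 315 = 903
t_c = 15/4 > 0 ⇒ limit active, v_max = 84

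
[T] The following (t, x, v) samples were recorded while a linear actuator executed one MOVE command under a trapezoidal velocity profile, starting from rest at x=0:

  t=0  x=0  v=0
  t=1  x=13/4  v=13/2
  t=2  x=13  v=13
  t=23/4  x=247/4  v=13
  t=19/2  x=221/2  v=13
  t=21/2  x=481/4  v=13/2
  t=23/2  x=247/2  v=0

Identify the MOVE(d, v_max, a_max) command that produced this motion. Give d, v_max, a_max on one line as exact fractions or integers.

final state: t=23/2, x=247/2, v=0 → d = 247/2
a_max = (13/2−0)/(1−0) = 13/2
max v = 13 over t∈[2,19/2] → v_max = 13
check: 13·(2+15/2) = 247/2 ✓

d=247/2 v_max=13 a_max=13/2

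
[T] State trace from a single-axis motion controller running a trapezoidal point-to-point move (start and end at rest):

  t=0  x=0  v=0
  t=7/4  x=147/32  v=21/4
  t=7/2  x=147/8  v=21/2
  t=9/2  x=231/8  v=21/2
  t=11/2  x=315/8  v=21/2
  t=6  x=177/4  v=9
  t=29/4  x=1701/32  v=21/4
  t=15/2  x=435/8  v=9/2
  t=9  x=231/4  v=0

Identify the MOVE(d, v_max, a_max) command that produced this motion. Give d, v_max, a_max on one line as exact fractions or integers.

d=231/4 v_max=21/2 a_max=3

final state: t=9, x=231/4, v=0 → d = 231/4
a_max = (21/4−0)/(7/4−0) = 3
max v = 21/2 over t∈[7/2,11/2] → v_max = 21/2
check: 21/2·(7/2+2) = 231/4 ✓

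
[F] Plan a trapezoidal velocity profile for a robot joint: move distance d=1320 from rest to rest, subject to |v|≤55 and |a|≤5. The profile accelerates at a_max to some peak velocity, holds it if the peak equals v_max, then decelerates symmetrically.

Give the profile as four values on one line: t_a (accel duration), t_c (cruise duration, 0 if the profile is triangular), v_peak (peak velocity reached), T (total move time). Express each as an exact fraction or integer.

vₘ²/aₘ = 55²/5 = 605
1320 ≥ 605 ⇒ cruise phase
t_a = 55/5 = 11; v_peak = 55
d_cruise = 1320 − 605 = 715; t_c = 715/55 = 13
T = 2·11 + 13 = 35

t_a=11 t_c=13 v_peak=55 T=35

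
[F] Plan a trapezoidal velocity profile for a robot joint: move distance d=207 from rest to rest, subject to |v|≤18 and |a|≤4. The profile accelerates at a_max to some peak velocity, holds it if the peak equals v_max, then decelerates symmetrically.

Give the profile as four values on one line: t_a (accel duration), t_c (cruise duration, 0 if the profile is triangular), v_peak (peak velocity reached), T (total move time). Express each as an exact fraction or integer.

vₘ²/aₘ = 18²/4 = 81
207 ≥ 81 so v_max reached
t_a = 18/4 = 9/2; v_peak = 18
d_cruise = 207 − 81 = 126; t_c = 126/18 = 7
T = 2·9/2 + 7 = 16

t_a=9/2 t_c=7 v_peak=18 T=16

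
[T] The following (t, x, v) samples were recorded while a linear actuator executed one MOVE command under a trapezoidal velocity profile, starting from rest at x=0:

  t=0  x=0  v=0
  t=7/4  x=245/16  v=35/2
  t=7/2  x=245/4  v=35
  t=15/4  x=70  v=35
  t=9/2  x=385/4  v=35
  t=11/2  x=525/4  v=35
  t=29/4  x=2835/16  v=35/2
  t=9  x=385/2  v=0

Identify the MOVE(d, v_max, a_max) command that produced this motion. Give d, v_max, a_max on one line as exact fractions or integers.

d=385/2 v_max=35 a_max=10

final state: t=9, x=385/2, v=0 → d = 385/2
a_max = (35/2−0)/(7/4−0) = 10
max v = 35 over t∈[7/2,11/2] → v_max = 35
check: 35·(7/2+2) = 385/2 ✓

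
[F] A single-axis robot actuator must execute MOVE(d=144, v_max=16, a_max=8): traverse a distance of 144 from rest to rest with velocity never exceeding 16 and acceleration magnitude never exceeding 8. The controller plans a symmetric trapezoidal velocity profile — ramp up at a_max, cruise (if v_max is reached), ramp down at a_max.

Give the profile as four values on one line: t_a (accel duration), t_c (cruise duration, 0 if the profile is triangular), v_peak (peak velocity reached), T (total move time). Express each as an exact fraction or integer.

vₘ²/aₘ = 16²/8 = 32
144 ≥ 32 → trapezoidal
t_a = 16/8 = 2; v_peak = 16
d_cruise = 144 − 32 = 112; t_c = 112/16 = 7
T = 2·2 + 7 = 11

t_a=2 t_c=7 v_peak=16 T=11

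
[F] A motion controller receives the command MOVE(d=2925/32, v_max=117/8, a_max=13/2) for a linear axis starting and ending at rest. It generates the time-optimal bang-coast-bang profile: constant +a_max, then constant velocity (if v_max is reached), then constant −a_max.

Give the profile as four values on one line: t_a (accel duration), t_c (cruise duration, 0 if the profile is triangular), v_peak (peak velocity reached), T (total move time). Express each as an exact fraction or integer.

t_a=9/4 t_c=4 v_peak=117/8 T=17/2

vₘ²/aₘ = (117/8)²/(13/2) = 1053/32
2925/32 ≥ 1053/32 → trapezoidal
t_a = (117/8)/(13/2) = 9/4; v_peak = 117/8
d_cruise = 2925/32 − 1053/32 = 117/2; t_c = (117/2)/(117/8) = 4
T = 2·9/4 + 4 = 17/2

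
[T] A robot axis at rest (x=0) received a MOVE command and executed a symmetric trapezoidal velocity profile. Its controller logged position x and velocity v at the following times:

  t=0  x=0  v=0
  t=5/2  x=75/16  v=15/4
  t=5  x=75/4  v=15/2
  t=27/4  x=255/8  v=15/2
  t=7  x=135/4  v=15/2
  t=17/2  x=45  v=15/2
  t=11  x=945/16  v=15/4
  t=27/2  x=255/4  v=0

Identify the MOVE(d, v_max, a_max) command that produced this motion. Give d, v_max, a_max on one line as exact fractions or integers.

final state: t=27/2, x=255/4, v=0 → d = 255/4
a_max = (15/4−0)/(5/2−0) = 3/2
max v = 15/2 over t∈[5,17/2] → v_max = 15/2
check: 15/2·(5+7/2) = 255/4 ✓

d=255/4 v_max=15/2 a_max=3/2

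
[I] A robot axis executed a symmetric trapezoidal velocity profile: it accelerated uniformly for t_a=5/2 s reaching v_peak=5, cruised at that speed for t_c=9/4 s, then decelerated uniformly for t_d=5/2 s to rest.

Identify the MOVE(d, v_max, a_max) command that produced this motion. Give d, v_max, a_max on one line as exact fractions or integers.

a_max = 5/(5/2) = 2
d_a = ½·5·5/2 = 25/4; d_c = 5·9/4 = 45/4
d = 2·25/4 + 45/4 = 95/4
t_c = 9/4 > 0 ⇒ limit active, v_max = 5

d=95/4 v_max=5 a_max=2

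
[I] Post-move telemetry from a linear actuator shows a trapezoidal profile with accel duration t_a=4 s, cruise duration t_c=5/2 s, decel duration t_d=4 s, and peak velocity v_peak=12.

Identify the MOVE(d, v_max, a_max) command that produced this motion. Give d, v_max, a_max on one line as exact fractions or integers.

a_max = 12/4 = 3
d_a = ½·12·4 = 24; d_c = 12·5/2 = 30
d = 2·24 + 30 = 78
t_c = 5/2 > 0 so v_max = 12

d=78 v_max=12 a_max=3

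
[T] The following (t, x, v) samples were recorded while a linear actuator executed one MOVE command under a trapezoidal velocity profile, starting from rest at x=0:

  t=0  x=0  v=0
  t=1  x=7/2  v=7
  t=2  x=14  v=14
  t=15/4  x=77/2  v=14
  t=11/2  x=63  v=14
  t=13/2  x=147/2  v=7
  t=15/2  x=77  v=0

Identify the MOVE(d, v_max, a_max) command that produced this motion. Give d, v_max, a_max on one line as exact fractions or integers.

final state: t=15/2, x=77, v=0 → d = 77
a_max = (7−0)/(1−0) = 7
max v = 14 over t∈[2,11/2] → v_max = 14
check: 14·(2+7/2) = 77 ✓

d=77 v_max=14 a_max=7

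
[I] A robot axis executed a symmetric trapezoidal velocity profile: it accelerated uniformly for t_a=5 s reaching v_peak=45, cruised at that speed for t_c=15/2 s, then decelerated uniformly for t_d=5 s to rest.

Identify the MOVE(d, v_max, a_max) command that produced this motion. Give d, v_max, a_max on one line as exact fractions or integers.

d=1125/2 v_max=45 a_max=9

a_max = 45/5 = 9
d_a = ½·45·5 = 225/2; d_c = 45·15/2 = 675/2
d = 2·225/2 + 675/2 = 1125/2
t_c = 15/2 > 0 so v_max = 45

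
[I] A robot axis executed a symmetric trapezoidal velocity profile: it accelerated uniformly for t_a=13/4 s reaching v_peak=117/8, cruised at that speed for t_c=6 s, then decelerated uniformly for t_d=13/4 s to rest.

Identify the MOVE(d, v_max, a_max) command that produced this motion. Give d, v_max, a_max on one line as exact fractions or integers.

a_max = (117/8)/(13/4) = 9/2
d_a = ½·117/8·13/4 = 1521/64; d_c = 117/8·6 = 351/4
d = 2·1521/64 + 351/4 = 4329/32
t_c = 6 > 0 so v_max = 117/8

d=4329/32 v_max=117/8 a_max=9/2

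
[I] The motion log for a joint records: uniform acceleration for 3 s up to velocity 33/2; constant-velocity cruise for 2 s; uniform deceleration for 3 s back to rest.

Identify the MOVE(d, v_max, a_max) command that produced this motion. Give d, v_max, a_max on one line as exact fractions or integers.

a_max = (33/2)/3 = 11/2
d_a = ½·33/2·3 = 99/4; d_c = 33/2·2 = 33
d = 2·99/4 + 33 = 165/2
t_c = 2 > 0 ⇒ limit active, v_max = 33/2

d=165/2 v_max=33/2 a_max=11/2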